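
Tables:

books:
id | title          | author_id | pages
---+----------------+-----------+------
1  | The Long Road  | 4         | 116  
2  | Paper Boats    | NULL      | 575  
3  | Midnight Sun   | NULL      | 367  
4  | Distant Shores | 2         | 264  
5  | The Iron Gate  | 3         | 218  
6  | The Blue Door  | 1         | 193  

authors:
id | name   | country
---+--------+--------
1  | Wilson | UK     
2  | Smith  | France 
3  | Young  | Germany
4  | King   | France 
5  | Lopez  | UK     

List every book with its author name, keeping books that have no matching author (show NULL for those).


LEFT JOIN keeps every row from books (the left table); where author_id has no match in authors, the author columns become NULL. Walk through each book:
  - book 1 (The Long Road): author_id=4 -> matches King
  - book 2 (Paper Boats): author_id=NULL, no match -> kept with NULL
  - book 3 (Midnight Sun): author_id=NULL, no match -> kept with NULL
  - book 4 (Distant Shores): author_id=2 -> matches Smith
  - book 5 (The Iron Gate): author_id=3 -> matches Young
  - book 6 (The Blue Door): author_id=1 -> matches Wilson
All 6 rows appear; 2 have NULL author.

SQL:
SELECT a.title, b.name AS author
FROM books a
LEFT JOIN authors b ON a.author_id = b.id

Result:
title          | author
---------------+-------
The Long Road  | King  
Paper Boats    | NULL  
Midnight Sun   | NULL  
Distant Shores | Smith 
The Iron Gate  | Young 
The Blue Door  | Wilson


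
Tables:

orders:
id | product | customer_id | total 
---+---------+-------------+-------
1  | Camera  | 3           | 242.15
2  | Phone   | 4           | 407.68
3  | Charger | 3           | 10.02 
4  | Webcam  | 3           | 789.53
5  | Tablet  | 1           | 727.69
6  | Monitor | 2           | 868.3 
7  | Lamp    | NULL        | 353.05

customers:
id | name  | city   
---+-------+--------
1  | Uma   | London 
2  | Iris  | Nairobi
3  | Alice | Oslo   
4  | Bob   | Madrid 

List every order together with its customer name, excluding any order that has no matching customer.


INNER JOIN keeps only orders rows whose customer_id matches an id in customers. Walk through each order:
  - order 1 (Camera): customer_id=3 -> matches Alice
  - order 2 (Phone): customer_id=4 -> matches Bob
  - order 3 (Charger): customer_id=3 -> matches Alice
  - order 4 (Webcam): customer_id=3 -> matches Alice
  - order 5 (Tablet): customer_id=1 -> matches Uma
  - order 6 (Monitor): customer_id=2 -> matches Iris
  - order 7 (Lamp): customer_id=NULL, no match -> dropped
So 1 of 7 rows is dropped.

SQL:
SELECT a.product, b.name AS customer
FROM orders a
INNER JOIN customers b ON a.customer_id = b.id

Result:
product | customer
--------+---------
Camera  | Alice   
Phone   | Bob     
Charger | Alice   
Webcam  | Alice   
Tablet  | Uma     
Monitor | Iris    


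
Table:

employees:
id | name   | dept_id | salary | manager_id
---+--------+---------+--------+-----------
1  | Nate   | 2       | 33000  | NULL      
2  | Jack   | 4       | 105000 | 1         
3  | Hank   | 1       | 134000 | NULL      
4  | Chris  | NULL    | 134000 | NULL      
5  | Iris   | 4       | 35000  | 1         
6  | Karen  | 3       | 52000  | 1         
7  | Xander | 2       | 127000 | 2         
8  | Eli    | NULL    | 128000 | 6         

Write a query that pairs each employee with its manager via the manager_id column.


This is a self-join: employees is joined to a second copy of itself, matching each row's manager_id to another row's id. Use LEFT JOIN so rows with manager_id=NULL are kept.
  - employee 1 (Nate): manager_id=NULL -> NULL
  - employee 2 (Jack): manager_id=1 -> Nate
  - employee 3 (Hank): manager_id=NULL -> NULL
  - employee 4 (Chris): manager_id=NULL -> NULL
  - employee 5 (Iris): manager_id=1 -> Nate
  - employee 6 (Karen): manager_id=1 -> Nate
  - employee 7 (Xander): manager_id=2 -> Jack
  - employee 8 (Eli): manager_id=6 -> Karen

SQL:
SELECT a.name AS item, b.name AS manager
FROM employees a
LEFT JOIN employees b ON a.manager_id = b.id

Result:
item   | manager
-------+--------
Nate   | NULL   
Jack   | Nate   
Hank   | NULL   
Chris  | NULL   
Iris   | Nate   
Karen  | Nate   
Xander | Jack   
Eli    | Karen  


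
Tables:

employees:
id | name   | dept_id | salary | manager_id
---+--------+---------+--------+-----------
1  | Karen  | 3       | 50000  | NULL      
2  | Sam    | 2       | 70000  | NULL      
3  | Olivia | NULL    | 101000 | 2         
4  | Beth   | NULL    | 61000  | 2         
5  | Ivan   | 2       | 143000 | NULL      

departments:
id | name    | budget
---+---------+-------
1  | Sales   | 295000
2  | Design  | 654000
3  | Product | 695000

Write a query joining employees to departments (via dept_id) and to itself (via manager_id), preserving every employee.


Two LEFT JOINs from the same base table employees: one to departments via dept_id, one to employees itself via manager_id. Both are LEFT so every employee is preserved.
Match against departments:
  - employee 1 (Karen): dept_id=3 -> matches Product
  - employee 2 (Sam): dept_id=2 -> matches Design
  - employee 3 (Olivia): dept_id=NULL, no match -> kept with NULL
  - employee 4 (Beth): dept_id=NULL, no match -> kept with NULL
  - employee 5 (Ivan): dept_id=2 -> matches Design
Match against employees (self):
  - employee 1 (Karen): manager_id=NULL -> NULL
  - employee 2 (Sam): manager_id=NULL -> NULL
  - employee 3 (Olivia): manager_id=2 -> Sam
  - employee 4 (Beth): manager_id=2 -> Sam
  - employee 5 (Ivan): manager_id=NULL -> NULL

SQL:
SELECT a.name, b.name AS department, c.name AS manager
FROM employees a
LEFT JOIN departments b ON a.dept_id = b.id
LEFT JOIN employees c ON a.manager_id = c.id

Result:
name   | department | manager
-------+------------+--------
Karen  | Product    | NULL   
Sam    | Design     | NULL   
Olivia | NULL       | Sam    
Beth   | NULL       | Sam    
Ivan   | Design     | NULL   


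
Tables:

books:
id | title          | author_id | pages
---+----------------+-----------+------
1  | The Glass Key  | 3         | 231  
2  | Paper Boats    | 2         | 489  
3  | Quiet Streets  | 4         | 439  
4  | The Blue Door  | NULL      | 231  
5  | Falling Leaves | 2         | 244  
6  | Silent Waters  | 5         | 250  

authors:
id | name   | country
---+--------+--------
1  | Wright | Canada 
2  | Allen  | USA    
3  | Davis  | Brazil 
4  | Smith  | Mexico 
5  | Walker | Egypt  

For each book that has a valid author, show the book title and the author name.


INNER JOIN keeps only books rows whose author_id matches an id in authors. Walk through each book:
  - book 1 (The Glass Key): author_id=3 -> matches Davis
  - book 2 (Paper Boats): author_id=2 -> matches Allen
  - book 3 (Quiet Streets): author_id=4 -> matches Smith
  - book 4 (The Blue Door): author_id=NULL, no match -> dropped
  - book 5 (Falling Leaves): author_id=2 -> matches Allen
  - book 6 (Silent Waters): author_id=5 -> matches Walker
So 1 of 6 rows is dropped.

SQL:
SELECT a.title, b.name AS author
FROM books a
INNER JOIN authors b ON a.author_id = b.id

Result:
title          | author
---------------+-------
The Glass Key  | Davis 
Paper Boats    | Allen 
Quiet Streets  | Smith 
Falling Leaves | Allen 
Silent Waters  | Walker


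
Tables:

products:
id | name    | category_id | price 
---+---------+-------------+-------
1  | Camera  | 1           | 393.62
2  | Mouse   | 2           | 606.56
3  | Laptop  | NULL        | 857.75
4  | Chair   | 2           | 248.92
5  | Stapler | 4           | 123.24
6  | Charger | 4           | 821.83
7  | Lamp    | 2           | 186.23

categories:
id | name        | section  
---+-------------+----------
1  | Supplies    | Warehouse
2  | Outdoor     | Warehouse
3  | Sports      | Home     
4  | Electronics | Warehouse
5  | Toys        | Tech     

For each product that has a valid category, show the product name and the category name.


INNER JOIN keeps only products rows whose category_id matches an id in categories. Walk through each product:
  - product 1 (Camera): category_id=1 -> matches Supplies
  - product 2 (Mouse): category_id=2 -> matches Outdoor
  - product 3 (Laptop): category_id=NULL, no match -> dropped
  - product 4 (Chair): category_id=2 -> matches Outdoor
  - product 5 (Stapler): category_id=4 -> matches Electronics
  - product 6 (Charger): category_id=4 -> matches Electronics
  - product 7 (Lamp): category_id=2 -> matches Outdoor
So 1 of 7 rows is dropped.

SQL:
SELECT a.name, b.name AS category
FROM products a
INNER JOIN categories b ON a.category_id = b.id

Result:
name    | category   
--------+------------
Camera  | Supplies   
Mouse   | Outdoor    
Chair   | Outdoor    
Stapler | Electronics
Charger | Electronics
Lamp    | Outdoor    


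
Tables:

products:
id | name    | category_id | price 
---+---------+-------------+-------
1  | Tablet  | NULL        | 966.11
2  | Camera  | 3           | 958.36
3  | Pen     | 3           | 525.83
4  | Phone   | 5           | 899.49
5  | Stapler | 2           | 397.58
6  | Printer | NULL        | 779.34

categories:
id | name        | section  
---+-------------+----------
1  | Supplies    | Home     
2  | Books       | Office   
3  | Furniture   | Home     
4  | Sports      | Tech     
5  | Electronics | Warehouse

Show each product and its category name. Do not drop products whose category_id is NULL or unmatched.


LEFT JOIN keeps every row from products (the left table); where category_id has no match in categories, the category columns become NULL. Walk through each product:
  - product 1 (Tablet): category_id=NULL, no match -> kept with NULL
  - product 2 (Camera): category_id=3 -> matches Furniture
  - product 3 (Pen): category_id=3 -> matches Furniture
  - product 4 (Phone): category_id=5 -> matches Electronics
  - product 5 (Stapler): category_id=2 -> matches Books
  - product 6 (Printer): category_id=NULL, no match -> kept with NULL
All 6 rows appear; 2 have NULL category.

SQL:
SELECT a.name, b.name AS category
FROM products a
LEFT JOIN categories b ON a.category_id = b.id

Result:
name    | category   
--------+------------
Tablet  | NULL       
Camera  | Furniture  
Pen     | Furniture  
Phone   | Electronics
Stapler | Books      
Printer | NULL       


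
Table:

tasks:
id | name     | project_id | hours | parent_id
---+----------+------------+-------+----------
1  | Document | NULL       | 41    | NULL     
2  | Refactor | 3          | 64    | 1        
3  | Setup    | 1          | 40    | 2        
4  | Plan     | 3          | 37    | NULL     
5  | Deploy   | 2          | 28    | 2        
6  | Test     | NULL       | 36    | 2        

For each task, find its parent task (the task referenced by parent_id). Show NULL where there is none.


This is a self-join: tasks is joined to a second copy of itself, matching each row's parent_id to another row's id. Use LEFT JOIN so rows with parent_id=NULL are kept.
  - task 1 (Document): parent_id=NULL -> NULL
  - task 2 (Refactor): parent_id=1 -> Document
  - task 3 (Setup): parent_id=2 -> Refactor
  - task 4 (Plan): parent_id=NULL -> NULL
  - task 5 (Deploy): parent_id=2 -> Refactor
  - task 6 (Test): parent_id=2 -> Refactor

SQL:
SELECT a.name AS item, b.name AS parent
FROM tasks a
LEFT JOIN tasks b ON a.parent_id = b.id

Result:
item     | parent  
---------+---------
Document | NULL    
Refactor | Document
Setup    | Refactor
Plan     | NULL    
Deploy   | Refactor
Test     | Refactor


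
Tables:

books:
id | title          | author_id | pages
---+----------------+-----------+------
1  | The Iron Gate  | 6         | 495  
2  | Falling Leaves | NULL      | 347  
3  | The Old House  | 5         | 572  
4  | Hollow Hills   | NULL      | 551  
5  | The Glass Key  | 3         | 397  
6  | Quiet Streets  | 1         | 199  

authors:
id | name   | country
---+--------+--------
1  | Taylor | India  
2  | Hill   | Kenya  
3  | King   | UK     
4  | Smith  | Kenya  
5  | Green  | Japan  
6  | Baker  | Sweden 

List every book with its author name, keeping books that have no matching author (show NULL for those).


LEFT JOIN keeps every row from books (the left table); where author_id has no match in authors, the author columns become NULL. Walk through each book:
  - book 1 (The Iron Gate): author_id=6 -> matches Baker
  - book 2 (Falling Leaves): author_id=NULL, no match -> kept with NULL
  - book 3 (The Old House): author_id=5 -> matches Green
  - book 4 (Hollow Hills): author_id=NULL, no match -> kept with NULL
  - book 5 (The Glass Key): author_id=3 -> matches King
  - book 6 (Quiet Streets): author_id=1 -> matches Taylor
All 6 rows appear; 2 have NULL author.

SQL:
SELECT a.title, b.name AS author
FROM books a
LEFT JOIN authors b ON a.author_id = b.id

Result:
title          | author
---------------+-------
The Iron Gate  | Baker 
Falling Leaves | NULL  
The Old House  | Green 
Hollow Hills   | NULL  
The Glass Key  | King  
Quiet Streets  | Taylor


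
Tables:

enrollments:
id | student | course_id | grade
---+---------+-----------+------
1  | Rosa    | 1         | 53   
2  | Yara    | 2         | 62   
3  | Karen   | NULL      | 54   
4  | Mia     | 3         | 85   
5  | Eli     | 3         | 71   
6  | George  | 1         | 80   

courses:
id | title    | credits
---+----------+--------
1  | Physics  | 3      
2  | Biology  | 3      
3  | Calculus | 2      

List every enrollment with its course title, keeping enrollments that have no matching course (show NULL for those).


LEFT JOIN keeps every row from enrollments (the left table); where course_id has no match in courses, the course columns become NULL. Walk through each enrollment:
  - enrollment 1 (Rosa): course_id=1 -> matches Physics
  - enrollment 2 (Yara): course_id=2 -> matches Biology
  - enrollment 3 (Karen): course_id=NULL, no match -> kept with NULL
  - enrollment 4 (Mia): course_id=3 -> matches Calculus
  - enrollment 5 (Eli): course_id=3 -> matches Calculus
  - enrollment 6 (George): course_id=1 -> matches Physics
All 6 rows appear; 1 has NULL course.

SQL:
SELECT a.student, b.title AS course
FROM enrollments a
LEFT JOIN courses b ON a.course_id = b.id

Result:
student | course  
--------+---------
Rosa    | Physics 
Yara    | Biology 
Karen   | NULL    
Mia     | Calculus
Eli     | Calculus
George  | Physics 


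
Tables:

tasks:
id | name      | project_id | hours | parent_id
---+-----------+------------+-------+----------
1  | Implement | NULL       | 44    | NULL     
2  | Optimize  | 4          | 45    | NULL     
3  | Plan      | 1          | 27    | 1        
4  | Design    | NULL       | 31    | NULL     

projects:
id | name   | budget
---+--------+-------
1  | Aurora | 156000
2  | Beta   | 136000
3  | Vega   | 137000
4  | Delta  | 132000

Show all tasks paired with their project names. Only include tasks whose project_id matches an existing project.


INNER JOIN keeps only tasks rows whose project_id matches an id in projects. Walk through each task:
  - task 1 (Implement): project_id=NULL, no match -> dropped
  - task 2 (Optimize): project_id=4 -> matches Delta
  - task 3 (Plan): project_id=1 -> matches Aurora
  - task 4 (Design): project_id=NULL, no match -> dropped
So 2 of 4 rows are dropped.

SQL:
SELECT a.name, b.name AS project
FROM tasks a
INNER JOIN projects b ON a.project_id = b.id

Result:
name     | project
---------+--------
Optimize | Delta  
Plan     | Aurora 


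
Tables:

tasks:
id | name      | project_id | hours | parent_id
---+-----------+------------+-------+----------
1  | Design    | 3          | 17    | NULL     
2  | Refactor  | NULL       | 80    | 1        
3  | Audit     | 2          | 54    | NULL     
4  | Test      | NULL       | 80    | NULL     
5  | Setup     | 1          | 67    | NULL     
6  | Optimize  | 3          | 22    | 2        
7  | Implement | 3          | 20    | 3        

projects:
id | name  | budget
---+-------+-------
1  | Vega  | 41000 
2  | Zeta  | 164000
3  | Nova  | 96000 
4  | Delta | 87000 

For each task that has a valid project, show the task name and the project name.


INNER JOIN keeps only tasks rows whose project_id matches an id in projects. Walk through each task:
  - task 1 (Design): project_id=3 -> matches Nova
  - task 2 (Refactor): project_id=NULL, no match -> dropped
  - task 3 (Audit): project_id=2 -> matches Zeta
  - task 4 (Test): project_id=NULL, no match -> dropped
  - task 5 (Setup): project_id=1 -> matches Vega
  - task 6 (Optimize): project_id=3 -> matches Nova
  - task 7 (Implement): project_id=3 -> matches Nova
So 2 of 7 rows are dropped.

SQL:
SELECT a.name, b.name AS project
FROM tasks a
INNER JOIN projects b ON a.project_id = b.id

Result:
name      | project
----------+--------
Design    | Nova   
Audit     | Zeta   
Setup     | Vega   
Optimize  | Nova   
Implement | Nova   


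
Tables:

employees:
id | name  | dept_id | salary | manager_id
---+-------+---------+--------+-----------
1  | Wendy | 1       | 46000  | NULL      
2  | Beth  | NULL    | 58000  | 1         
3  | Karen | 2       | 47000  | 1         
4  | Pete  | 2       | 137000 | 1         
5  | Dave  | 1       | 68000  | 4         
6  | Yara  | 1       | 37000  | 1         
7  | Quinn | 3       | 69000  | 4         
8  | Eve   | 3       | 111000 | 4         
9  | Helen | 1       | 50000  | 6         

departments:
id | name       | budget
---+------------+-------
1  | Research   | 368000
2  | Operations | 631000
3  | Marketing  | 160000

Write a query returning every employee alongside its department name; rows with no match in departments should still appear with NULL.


LEFT JOIN keeps every row from employees (the left table); where dept_id has no match in departments, the department columns become NULL. Walk through each employee:
  - employee 1 (Wendy): dept_id=1 -> matches Research
  - employee 2 (Beth): dept_id=NULL, no match -> kept with NULL
  - employee 3 (Karen): dept_id=2 -> matches Operations
  - employee 4 (Pete): dept_id=2 -> matches Operations
  - employee 5 (Dave): dept_id=1 -> matches Research
  - employee 6 (Yara): dept_id=1 -> matches Research
  - employee 7 (Quinn): dept_id=3 -> matches Marketing
  - employee 8 (Eve): dept_id=3 -> matches Marketing
  - employee 9 (Helen): dept_id=1 -> matches Research
All 9 rows appear; 1 has NULL department.

SQL:
SELECT a.name, b.name AS department
FROM employees a
LEFT JOIN departments b ON a.dept_id = b.id

Result:
name  | department
------+-----------
Wendy | Research  
Beth  | NULL      
Karen | Operations
Pete  | Operations
Dave  | Research  
Yara  | Research  
Quinn | Marketing 
Eve   | Marketing 
Helen | Research  


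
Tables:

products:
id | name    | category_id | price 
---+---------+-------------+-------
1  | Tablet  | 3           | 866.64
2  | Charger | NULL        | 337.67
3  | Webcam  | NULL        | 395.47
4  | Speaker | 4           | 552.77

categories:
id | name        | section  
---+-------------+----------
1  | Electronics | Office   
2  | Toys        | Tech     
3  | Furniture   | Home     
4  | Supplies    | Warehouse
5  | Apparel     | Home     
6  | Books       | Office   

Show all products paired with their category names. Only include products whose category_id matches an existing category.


INNER JOIN keeps only products rows whose category_id matches an id in categories. Walk through each product:
  - product 1 (Tablet): category_id=3 -> matches Furniture
  - product 2 (Charger): category_id=NULL, no match -> dropped
  - product 3 (Webcam): category_id=NULL, no match -> dropped
  - product 4 (Speaker): category_id=4 -> matches Supplies
So 2 of 4 rows are dropped.

SQL:
SELECT a.name, b.name AS category
FROM products a
INNER JOIN categories b ON a.category_id = b.id

Result:
name    | category 
--------+----------
Tablet  | Furniture
Speaker | Supplies 


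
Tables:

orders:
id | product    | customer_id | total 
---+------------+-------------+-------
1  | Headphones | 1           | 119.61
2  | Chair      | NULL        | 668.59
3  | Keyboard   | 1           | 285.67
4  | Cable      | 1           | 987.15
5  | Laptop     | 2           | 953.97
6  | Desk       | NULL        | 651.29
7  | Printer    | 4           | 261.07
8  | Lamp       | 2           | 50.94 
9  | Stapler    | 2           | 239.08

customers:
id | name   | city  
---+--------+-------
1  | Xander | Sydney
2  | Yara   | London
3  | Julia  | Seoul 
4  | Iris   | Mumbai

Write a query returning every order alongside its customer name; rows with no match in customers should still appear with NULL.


LEFT JOIN keeps every row from orders (the left table); where customer_id has no match in customers, the customer columns become NULL. Walk through each order:
  - order 1 (Headphones): customer_id=1 -> matches Xander
  - order 2 (Chair): customer_id=NULL, no match -> kept with NULL
  - order 3 (Keyboard): customer_id=1 -> matches Xander
  - order 4 (Cable): customer_id=1 -> matches Xander
  - order 5 (Laptop): customer_id=2 -> matches Yara
  - order 6 (Desk): customer_id=NULL, no match -> kept with NULL
  - order 7 (Printer): customer_id=4 -> matches Iris
  - order 8 (Lamp): customer_id=2 -> matches Yara
  - order 9 (Stapler): customer_id=2 -> matches Yara
All 9 rows appear; 2 have NULL customer.

SQL:
SELECT a.product, b.name AS customer
FROM orders a
LEFT JOIN customers b ON a.customer_id = b.id

Result:
product    | customer
-----------+---------
Headphones | Xander  
Chair      | NULL    
Keyboard   | Xander  
Cable      | Xander  
Laptop     | Yara    
Desk       | NULL    
Printer    | Iris    
Lamp       | Yara    
Stapler    | Yara    


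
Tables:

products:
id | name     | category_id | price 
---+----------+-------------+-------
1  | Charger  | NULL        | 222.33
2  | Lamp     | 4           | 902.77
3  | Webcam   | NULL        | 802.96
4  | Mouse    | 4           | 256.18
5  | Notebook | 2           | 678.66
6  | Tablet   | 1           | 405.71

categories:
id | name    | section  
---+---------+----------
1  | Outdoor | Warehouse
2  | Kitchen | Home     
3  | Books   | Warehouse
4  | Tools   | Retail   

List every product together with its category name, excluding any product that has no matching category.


INNER JOIN keeps only products rows whose category_id matches an id in categories. Walk through each product:
  - product 1 (Charger): category_id=NULL, no match -> dropped
  - product 2 (Lamp): category_id=4 -> matches Tools
  - product 3 (Webcam): category_id=NULL, no match -> dropped
  - product 4 (Mouse): category_id=4 -> matches Tools
  - product 5 (Notebook): category_id=2 -> matches Kitchen
  - product 6 (Tablet): category_id=1 -> matches Outdoor
So 2 of 6 rows are dropped.

SQL:
SELECT a.name, b.name AS category
FROM products a
INNER JOIN categories b ON a.category_id = b.id

Result:
name     | category
---------+---------
Lamp     | Tools   
Mouse    | Tools   
Notebook | Kitchen 
Tablet   | Outdoor 


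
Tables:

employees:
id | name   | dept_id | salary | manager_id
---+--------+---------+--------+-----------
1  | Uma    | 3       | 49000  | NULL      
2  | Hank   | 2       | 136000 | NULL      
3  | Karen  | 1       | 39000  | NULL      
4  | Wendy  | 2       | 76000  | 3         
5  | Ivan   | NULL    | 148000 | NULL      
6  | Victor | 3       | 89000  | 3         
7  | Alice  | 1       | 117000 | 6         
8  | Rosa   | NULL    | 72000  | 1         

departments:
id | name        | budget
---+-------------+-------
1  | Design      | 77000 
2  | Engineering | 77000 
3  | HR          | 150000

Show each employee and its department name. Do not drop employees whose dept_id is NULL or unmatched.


LEFT JOIN keeps every row from employees (the left table); where dept_id has no match in departments, the department columns become NULL. Walk through each employee:
  - employee 1 (Uma): dept_id=3 -> matches HR
  - employee 2 (Hank): dept_id=2 -> matches Engineering
  - employee 3 (Karen): dept_id=1 -> matches Design
  - employee 4 (Wendy): dept_id=2 -> matches Engineering
  - employee 5 (Ivan): dept_id=NULL, no match -> kept with NULL
  - employee 6 (Victor): dept_id=3 -> matches HR
  - employee 7 (Alice): dept_id=1 -> matches Design
  - employee 8 (Rosa): dept_id=NULL, no match -> kept with NULL
All 8 rows appear; 2 have NULL department.

SQL:
SELECT a.name, b.name AS department
FROM employees a
LEFT JOIN departments b ON a.dept_id = b.id

Result:
name   | department 
-------+------------
Uma    | HR         
Hank   | Engineering
Karen  | Design     
Wendy  | Engineering
Ivan   | NULL       
Victor | HR         
Alice  | Design     
Rosa   | NULL       


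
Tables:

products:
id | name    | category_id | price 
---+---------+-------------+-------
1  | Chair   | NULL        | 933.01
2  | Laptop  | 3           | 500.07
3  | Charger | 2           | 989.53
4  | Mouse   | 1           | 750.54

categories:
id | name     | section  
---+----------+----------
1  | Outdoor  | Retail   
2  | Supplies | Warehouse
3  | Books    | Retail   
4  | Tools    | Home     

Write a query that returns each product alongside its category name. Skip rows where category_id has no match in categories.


INNER JOIN keeps only products rows whose category_id matches an id in categories. Walk through each product:
  - product 1 (Chair): category_id=NULL, no match -> dropped
  - product 2 (Laptop): category_id=3 -> matches Books
  - product 3 (Charger): category_id=2 -> matches Supplies
  - product 4 (Mouse): category_id=1 -> matches Outdoor
So 1 of 4 rows is dropped.

SQL:
SELECT a.name, b.name AS category
FROM products a
INNER JOIN categories b ON a.category_id = b.id

Result:
name    | category
--------+---------
Laptop  | Books   
Charger | Supplies
Mouse   | Outdoor 


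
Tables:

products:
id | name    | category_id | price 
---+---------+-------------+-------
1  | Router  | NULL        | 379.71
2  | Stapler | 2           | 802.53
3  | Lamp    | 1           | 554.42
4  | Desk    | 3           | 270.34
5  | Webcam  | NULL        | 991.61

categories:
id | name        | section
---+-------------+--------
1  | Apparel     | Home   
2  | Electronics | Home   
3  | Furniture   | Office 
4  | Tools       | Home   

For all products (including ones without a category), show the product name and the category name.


LEFT JOIN keeps every row from products (the left table); where category_id has no match in categories, the category columns become NULL. Walk through each product:
  - product 1 (Router): category_id=NULL, no match -> kept with NULL
  - product 2 (Stapler): category_id=2 -> matches Electronics
  - product 3 (Lamp): category_id=1 -> matches Apparel
  - product 4 (Desk): category_id=3 -> matches Furniture
  - product 5 (Webcam): category_id=NULL, no match -> kept with NULL
All 5 rows appear; 2 have NULL category.

SQL:
SELECT a.name, b.name AS category
FROM products a
LEFT JOIN categories b ON a.category_id = b.id

Result:
name    | category   
--------+------------
Router  | NULL       
Stapler | Electronics
Lamp    | Apparel    
Desk    | Furniture  
Webcam  | NULL       


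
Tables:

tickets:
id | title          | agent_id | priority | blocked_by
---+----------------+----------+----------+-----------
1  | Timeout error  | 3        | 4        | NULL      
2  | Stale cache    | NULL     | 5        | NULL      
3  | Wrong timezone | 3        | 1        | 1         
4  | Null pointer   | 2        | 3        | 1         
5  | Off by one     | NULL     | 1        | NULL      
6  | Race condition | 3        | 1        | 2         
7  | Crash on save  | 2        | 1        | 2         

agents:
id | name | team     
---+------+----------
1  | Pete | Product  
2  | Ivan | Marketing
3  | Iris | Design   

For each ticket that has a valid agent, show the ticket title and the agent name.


INNER JOIN keeps only tickets rows whose agent_id matches an id in agents. Walk through each ticket:
  - ticket 1 (Timeout error): agent_id=3 -> matches Iris
  - ticket 2 (Stale cache): agent_id=NULL, no match -> dropped
  - ticket 3 (Wrong timezone): agent_id=3 -> matches Iris
  - ticket 4 (Null pointer): agent_id=2 -> matches Ivan
  - ticket 5 (Off by one): agent_id=NULL, no match -> dropped
  - ticket 6 (Race condition): agent_id=3 -> matches Iris
  - ticket 7 (Crash on save): agent_id=2 -> matches Ivan
So 2 of 7 rows are dropped.

SQL:
SELECT a.title, b.name AS agent
FROM tickets a
INNER JOIN agents b ON a.agent_id = b.id

Result:
title          | agent
---------------+------
Timeout error  | Iris 
Wrong timezone | Iris 
Null pointer   | Ivan 
Race condition | Iris 
Crash on save  | Ivan 


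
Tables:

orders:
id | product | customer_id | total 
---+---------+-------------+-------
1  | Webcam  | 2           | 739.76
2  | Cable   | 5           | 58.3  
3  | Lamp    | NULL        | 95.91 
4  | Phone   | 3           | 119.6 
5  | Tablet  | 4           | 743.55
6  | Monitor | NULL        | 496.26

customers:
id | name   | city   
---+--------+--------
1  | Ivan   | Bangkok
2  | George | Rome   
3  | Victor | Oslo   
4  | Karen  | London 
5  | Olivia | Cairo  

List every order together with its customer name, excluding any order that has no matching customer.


INNER JOIN keeps only orders rows whose customer_id matches an id in customers. Walk through each order:
  - order 1 (Webcam): customer_id=2 -> matches George
  - order 2 (Cable): customer_id=5 -> matches Olivia
  - order 3 (Lamp): customer_id=NULL, no match -> dropped
  - order 4 (Phone): customer_id=3 -> matches Victor
  - order 5 (Tablet): customer_id=4 -> matches Karen
  - order 6 (Monitor): customer_id=NULL, no match -> dropped
So 2 of 6 rows are dropped.

SQL:
SELECT a.product, b.name AS customer
FROM orders a
INNER JOIN customers b ON a.customer_id = b.id

Result:
product | customer
--------+---------
Webcam  | George  
Cable   | Olivia  
Phone   | Victor  
Tablet  | Karen   


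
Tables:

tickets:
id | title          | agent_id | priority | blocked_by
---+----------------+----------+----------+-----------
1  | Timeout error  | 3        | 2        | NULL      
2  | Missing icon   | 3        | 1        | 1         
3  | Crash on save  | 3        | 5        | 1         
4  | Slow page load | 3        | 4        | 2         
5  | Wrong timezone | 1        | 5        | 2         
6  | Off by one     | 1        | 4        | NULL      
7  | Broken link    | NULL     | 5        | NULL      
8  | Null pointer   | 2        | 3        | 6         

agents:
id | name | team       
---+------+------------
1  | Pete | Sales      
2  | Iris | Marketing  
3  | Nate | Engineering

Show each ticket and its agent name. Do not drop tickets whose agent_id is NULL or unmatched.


LEFT JOIN keeps every row from tickets (the left table); where agent_id has no match in agents, the agent columns become NULL. Walk through each ticket:
  - ticket 1 (Timeout error): agent_id=3 -> matches Nate
  - ticket 2 (Missing icon): agent_id=3 -> matches Nate
  - ticket 3 (Crash on save): agent_id=3 -> matches Nate
  - ticket 4 (Slow page load): agent_id=3 -> matches Nate
  - ticket 5 (Wrong timezone): agent_id=1 -> matches Pete
  - ticket 6 (Off by one): agent_id=1 -> matches Pete
  - ticket 7 (Broken link): agent_id=NULL, no match -> kept with NULL
  - ticket 8 (Null pointer): agent_id=2 -> matches Iris
All 8 rows appear; 1 has NULL agent.

SQL:
SELECT a.title, b.name AS agent
FROM tickets a
LEFT JOIN agents b ON a.agent_id = b.id

Result:
title          | agent
---------------+------
Timeout error  | Nate 
Missing icon   | Nate 
Crash on save  | Nate 
Slow page load | Nate 
Wrong timezone | Pete 
Off by one     | Pete 
Broken link    | NULL 
Null pointer   | Iris 


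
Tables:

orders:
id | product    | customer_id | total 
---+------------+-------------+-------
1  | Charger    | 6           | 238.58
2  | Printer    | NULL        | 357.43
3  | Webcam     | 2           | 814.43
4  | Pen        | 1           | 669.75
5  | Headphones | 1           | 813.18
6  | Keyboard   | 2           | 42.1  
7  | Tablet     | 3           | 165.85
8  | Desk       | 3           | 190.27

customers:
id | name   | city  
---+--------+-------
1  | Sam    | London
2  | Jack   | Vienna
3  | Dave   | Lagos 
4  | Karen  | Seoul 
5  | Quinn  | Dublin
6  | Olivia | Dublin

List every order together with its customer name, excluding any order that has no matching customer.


INNER JOIN keeps only orders rows whose customer_id matches an id in customers. Walk through each order:
  - order 1 (Charger): customer_id=6 -> matches Olivia
  - order 2 (Printer): customer_id=NULL, no match -> dropped
  - order 3 (Webcam): customer_id=2 -> matches Jack
  - order 4 (Pen): customer_id=1 -> matches Sam
  - order 5 (Headphones): customer_id=1 -> matches Sam
  - order 6 (Keyboard): customer_id=2 -> matches Jack
  - order 7 (Tablet): customer_id=3 -> matches Dave
  - order 8 (Desk): customer_id=3 -> matches Dave
So 1 of 8 rows is dropped.

SQL:
SELECT a.product, b.name AS customer
FROM orders a
INNER JOIN customers b ON a.customer_id = b.id

Result:
product    | customer
-----------+---------
Charger    | Olivia  
Webcam     | Jack    
Pen        | Sam     
Headphones | Sam     
Keyboard   | Jack    
Tablet     | Dave    
Desk       | Dave    


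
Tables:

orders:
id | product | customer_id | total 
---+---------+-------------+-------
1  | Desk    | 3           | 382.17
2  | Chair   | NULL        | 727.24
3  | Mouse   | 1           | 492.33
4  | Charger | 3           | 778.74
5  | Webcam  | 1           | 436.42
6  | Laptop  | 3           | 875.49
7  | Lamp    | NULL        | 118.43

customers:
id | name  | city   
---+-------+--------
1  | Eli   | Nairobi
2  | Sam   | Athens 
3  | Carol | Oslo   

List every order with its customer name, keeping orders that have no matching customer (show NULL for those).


LEFT JOIN keeps every row from orders (the left table); where customer_id has no match in customers, the customer columns become NULL. Walk through each order:
  - order 1 (Desk): customer_id=3 -> matches Carol
  - order 2 (Chair): customer_id=NULL, no match -> kept with NULL
  - order 3 (Mouse): customer_id=1 -> matches Eli
  - order 4 (Charger): customer_id=3 -> matches Carol
  - order 5 (Webcam): customer_id=1 -> matches Eli
  - order 6 (Laptop): customer_id=3 -> matches Carol
  - order 7 (Lamp): customer_id=NULL, no match -> kept with NULL
All 7 rows appear; 2 have NULL customer.

SQL:
SELECT a.product, b.name AS customer
FROM orders a
LEFT JOIN customers b ON a.customer_id = b.id

Result:
product | customer
--------+---------
Desk    | Carol   
Chair   | NULL    
Mouse   | Eli     
Charger | Carol   
Webcam  | Eli     
Laptop  | Carol   
Lamp    | NULL    


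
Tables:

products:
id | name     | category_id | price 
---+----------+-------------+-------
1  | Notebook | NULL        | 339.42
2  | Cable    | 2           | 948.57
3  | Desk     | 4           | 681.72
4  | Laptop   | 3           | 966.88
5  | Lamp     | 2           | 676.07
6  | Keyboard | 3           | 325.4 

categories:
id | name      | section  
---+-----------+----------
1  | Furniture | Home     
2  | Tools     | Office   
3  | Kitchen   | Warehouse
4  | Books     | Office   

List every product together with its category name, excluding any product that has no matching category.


INNER JOIN keeps only products rows whose category_id matches an id in categories. Walk through each product:
  - product 1 (Notebook): category_id=NULL, no match -> dropped
  - product 2 (Cable): category_id=2 -> matches Tools
  - product 3 (Desk): category_id=4 -> matches Books
  - product 4 (Laptop): category_id=3 -> matches Kitchen
  - product 5 (Lamp): category_id=2 -> matches Tools
  - product 6 (Keyboard): category_id=3 -> matches Kitchen
So 1 of 6 rows is dropped.

SQL:
SELECT a.name, b.name AS category
FROM products a
INNER JOIN categories b ON a.category_id = b.id

Result:
name     | category
---------+---------
Cable    | Tools   
Desk     | Books   
Laptop   | Kitchen 
Lamp     | Tools   
Keyboard | Kitchen 


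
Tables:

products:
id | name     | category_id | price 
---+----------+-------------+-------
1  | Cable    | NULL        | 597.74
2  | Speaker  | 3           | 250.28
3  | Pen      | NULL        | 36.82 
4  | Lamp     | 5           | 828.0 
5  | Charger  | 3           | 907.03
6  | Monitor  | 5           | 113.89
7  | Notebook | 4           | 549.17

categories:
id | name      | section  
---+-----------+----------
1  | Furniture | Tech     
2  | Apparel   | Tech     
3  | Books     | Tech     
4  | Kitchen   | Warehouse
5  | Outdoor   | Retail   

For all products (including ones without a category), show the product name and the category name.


LEFT JOIN keeps every row from products (the left table); where category_id has no match in categories, the category columns become NULL. Walk through each product:
  - product 1 (Cable): category_id=NULL, no match -> kept with NULL
  - product 2 (Speaker): category_id=3 -> matches Books
  - product 3 (Pen): category_id=NULL, no match -> kept with NULL
  - product 4 (Lamp): category_id=5 -> matches Outdoor
  - product 5 (Charger): category_id=3 -> matches Books
  - product 6 (Monitor): category_id=5 -> matches Outdoor
  - product 7 (Notebook): category_id=4 -> matches Kitchen
All 7 rows appear; 2 have NULL category.

SQL:
SELECT a.name, b.name AS category
FROM products a
LEFT JOIN categories b ON a.category_id = b.id

Result:
name     | category
---------+---------
Cable    | NULL    
Speaker  | Books   
Pen      | NULL    
Lamp     | Outdoor 
Charger  | Books   
Monitor  | Outdoor 
Notebook | Kitchen 


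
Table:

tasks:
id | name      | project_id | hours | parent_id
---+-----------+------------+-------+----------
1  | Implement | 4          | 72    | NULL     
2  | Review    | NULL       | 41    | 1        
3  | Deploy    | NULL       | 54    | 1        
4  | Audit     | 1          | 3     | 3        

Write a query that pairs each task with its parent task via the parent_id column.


This is a self-join: tasks is joined to a second copy of itself, matching each row's parent_id to another row's id. Use LEFT JOIN so rows with parent_id=NULL are kept.
  - task 1 (Implement): parent_id=NULL -> NULL
  - task 2 (Review): parent_id=1 -> Implement
  - task 3 (Deploy): parent_id=1 -> Implement
  - task 4 (Audit): parent_id=3 -> Deploy

SQL:
SELECT a.name AS item, b.name AS parent
FROM tasks a
LEFT JOIN tasks b ON a.parent_id = b.id

Result:
item      | parent   
----------+----------
Implement | NULL     
Review    | Implement
Deploy    | Implement
Audit     | Deploy   


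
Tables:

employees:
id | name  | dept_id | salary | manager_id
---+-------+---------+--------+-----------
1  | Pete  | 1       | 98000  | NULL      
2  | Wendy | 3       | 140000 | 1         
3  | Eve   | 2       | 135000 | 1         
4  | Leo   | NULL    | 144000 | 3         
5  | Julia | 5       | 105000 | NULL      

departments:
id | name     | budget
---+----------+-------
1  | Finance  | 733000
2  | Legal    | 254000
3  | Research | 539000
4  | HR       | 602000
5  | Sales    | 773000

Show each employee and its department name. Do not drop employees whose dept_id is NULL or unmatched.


LEFT JOIN keeps every row from employees (the left table); where dept_id has no match in departments, the department columns become NULL. Walk through each employee:
  - employee 1 (Pete): dept_id=1 -> matches Finance
  - employee 2 (Wendy): dept_id=3 -> matches Research
  - employee 3 (Eve): dept_id=2 -> matches Legal
  - employee 4 (Leo): dept_id=NULL, no match -> kept with NULL
  - employee 5 (Julia): dept_id=5 -> matches Sales
All 5 rows appear; 1 has NULL department.

SQL:
SELECT a.name, b.name AS department
FROM employees a
LEFT JOIN departments b ON a.dept_id = b.id

Result:
name  | department
------+-----------
Pete  | Finance   
Wendy | Research  
Eve   | Legal     
Leo   | NULL      
Julia | Sales     


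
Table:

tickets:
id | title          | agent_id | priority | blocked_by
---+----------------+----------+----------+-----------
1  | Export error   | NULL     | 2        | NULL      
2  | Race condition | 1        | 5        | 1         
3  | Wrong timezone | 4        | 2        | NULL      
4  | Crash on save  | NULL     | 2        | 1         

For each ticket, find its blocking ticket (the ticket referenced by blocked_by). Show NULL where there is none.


This is a self-join: tickets is joined to a second copy of itself, matching each row's blocked_by to another row's id. Use LEFT JOIN so rows with blocked_by=NULL are kept.
  - ticket 1 (Export error): blocked_by=NULL -> NULL
  - ticket 2 (Race condition): blocked_by=1 -> Export error
  - ticket 3 (Wrong timezone): blocked_by=NULL -> NULL
  - ticket 4 (Crash on save): blocked_by=1 -> Export error

SQL:
SELECT a.title AS item, b.title AS blocked_by
FROM tickets a
LEFT JOIN tickets b ON a.blocked_by = b.id

Result:
item           | blocked_by  
---------------+-------------
Export error   | NULL        
Race condition | Export error
Wrong timezone | NULL        
Crash on save  | Export error
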